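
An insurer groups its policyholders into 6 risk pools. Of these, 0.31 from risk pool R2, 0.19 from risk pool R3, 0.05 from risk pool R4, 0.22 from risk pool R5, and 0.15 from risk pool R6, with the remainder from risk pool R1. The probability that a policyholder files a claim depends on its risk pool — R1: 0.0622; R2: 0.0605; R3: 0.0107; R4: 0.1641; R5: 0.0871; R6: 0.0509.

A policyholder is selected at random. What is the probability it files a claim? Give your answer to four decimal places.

P(R1) = 1 − (0.31 + 0.19 + 0.05 + 0.22 + 0.15) = 0.08.
P(C) = P(C|R1)·P(R1) + P(C|R2)·P(R2) + P(C|R3)·P(R3) + P(C|R4)·P(R4) + P(C|R5)·P(R5) + P(C|R6)·P(R6)
      = 0.0622·0.08 + 0.0605·0.31 + 0.0107·0.19 + 0.1641·0.05 + 0.0871·0.22 + 0.0509·0.15
      = 0.004976 + 0.018755 + 0.002033 + 0.008205 + 0.019162 + 0.007635 = 0.060766

P(C) ≈ 0.0608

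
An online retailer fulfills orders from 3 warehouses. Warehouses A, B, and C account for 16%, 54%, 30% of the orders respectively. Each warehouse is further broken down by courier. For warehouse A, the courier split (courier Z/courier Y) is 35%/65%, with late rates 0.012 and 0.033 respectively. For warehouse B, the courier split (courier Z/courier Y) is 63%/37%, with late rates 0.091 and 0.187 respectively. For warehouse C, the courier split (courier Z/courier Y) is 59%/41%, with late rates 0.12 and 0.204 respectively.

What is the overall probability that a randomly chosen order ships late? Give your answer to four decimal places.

P(L) ≈ 0.1188

P(L|A) = 0.35·0.012 + 0.65·0.033 = 0.0042 + 0.02145 = 0.02565
P(L|B) = 0.63·0.091 + 0.37·0.187 = 0.05733 + 0.06919 = 0.12652
P(L|C) = 0.59·0.12 + 0.41·0.204 = 0.0708 + 0.08364 = 0.15444
Then overall,
P(L) = 0.16·0.02565 + 0.54·0.12652 + 0.3·0.15444
      = 0.004104 + 0.0683208 + 0.046332 = 0.1187568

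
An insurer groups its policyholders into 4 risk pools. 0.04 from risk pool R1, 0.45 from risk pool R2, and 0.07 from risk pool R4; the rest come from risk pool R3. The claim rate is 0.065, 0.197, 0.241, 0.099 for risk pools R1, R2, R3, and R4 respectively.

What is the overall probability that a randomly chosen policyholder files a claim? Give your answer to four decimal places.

P(C) ≈ 0.2042

P(R3) = 1 − (0.04 + 0.45 + 0.07) = 0.44.
P(C) = P(C|R1)·P(R1) + P(C|R2)·P(R2) + P(C|R3)·P(R3) + P(C|R4)·P(R4)
      = 0.065·0.04 + 0.197·0.45 + 0.241·0.44 + 0.099·0.07
      = 0.0026 + 0.08865 + 0.10604 + 0.00693 = 0.20422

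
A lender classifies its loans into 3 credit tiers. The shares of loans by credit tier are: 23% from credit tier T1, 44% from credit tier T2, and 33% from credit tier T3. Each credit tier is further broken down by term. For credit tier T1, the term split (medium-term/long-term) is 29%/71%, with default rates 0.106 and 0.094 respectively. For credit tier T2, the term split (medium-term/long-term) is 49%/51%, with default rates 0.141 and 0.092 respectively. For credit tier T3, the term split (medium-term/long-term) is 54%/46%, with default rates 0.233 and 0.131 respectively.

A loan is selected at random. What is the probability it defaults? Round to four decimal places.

P(D) ≈ 0.1349

P(D|T1) = 0.29·0.106 + 0.71·0.094 = 0.03074 + 0.06674 = 0.09748
P(D|T2) = 0.49·0.141 + 0.51·0.092 = 0.06909 + 0.04692 = 0.11601
P(D|T3) = 0.54·0.233 + 0.46·0.131 = 0.12582 + 0.06026 = 0.18608
By total probability over the outer partition,
P(D) = 0.23·0.09748 + 0.44·0.11601 + 0.33·0.18608
      = 0.0224204 + 0.0510444 + 0.0614064 = 0.1348712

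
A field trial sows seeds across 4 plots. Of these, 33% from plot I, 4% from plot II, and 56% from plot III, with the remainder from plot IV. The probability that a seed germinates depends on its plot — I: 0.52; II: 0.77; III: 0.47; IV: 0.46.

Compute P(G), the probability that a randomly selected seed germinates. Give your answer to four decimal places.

P(IV) = 1 − (0.33 + 0.04 + 0.56) = 0.07.
P(G) = P(G|I)·P(I) + P(G|II)·P(II) + P(G|III)·P(III) + P(G|IV)·P(IV)
      = 0.52·0.33 + 0.77·0.04 + 0.47·0.56 + 0.46·0.07
      = 0.1716 + 0.0308 + 0.2632 + 0.0322 = 0.4978

P(G) ≈ 0.4978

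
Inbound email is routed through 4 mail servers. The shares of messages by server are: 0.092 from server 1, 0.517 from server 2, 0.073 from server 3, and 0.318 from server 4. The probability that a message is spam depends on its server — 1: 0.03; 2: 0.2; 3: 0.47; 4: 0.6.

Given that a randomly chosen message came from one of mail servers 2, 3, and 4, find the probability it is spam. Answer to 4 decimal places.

P(S|J) ≈ 0.3618

Let J = {2, 3, 4}.
P(J) = 0.517 + 0.073 + 0.318 = 0.908.
P(S ∩ J) = 0.2·0.517 + 0.47·0.073 + 0.6·0.318 = 0.1034 + 0.03431 + 0.1908 = 0.32851.
P(S | J) = 0.32851 / 0.908 = 0.361795…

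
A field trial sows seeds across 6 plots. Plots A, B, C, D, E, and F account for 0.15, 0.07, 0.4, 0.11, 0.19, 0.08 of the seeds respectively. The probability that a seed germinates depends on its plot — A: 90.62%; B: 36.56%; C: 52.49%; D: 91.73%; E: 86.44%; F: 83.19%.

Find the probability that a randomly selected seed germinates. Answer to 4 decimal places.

0.7032

Summing over the partition,
P(G) = P(G|A)·P(A) + P(G|B)·P(B) + P(G|C)·P(C) + P(G|D)·P(D) + P(G|E)·P(E) + P(G|F)·P(F)
      = 0.9062·0.15 + 0.3656·0.07 + 0.5249·0.4 + 0.9173·0.11 + 0.8644·0.19 + 0.8319·0.08
      = 0.13593 + 0.025592 + 0.20996 + 0.100903 + 0.164236 + 0.066552 = 0.703173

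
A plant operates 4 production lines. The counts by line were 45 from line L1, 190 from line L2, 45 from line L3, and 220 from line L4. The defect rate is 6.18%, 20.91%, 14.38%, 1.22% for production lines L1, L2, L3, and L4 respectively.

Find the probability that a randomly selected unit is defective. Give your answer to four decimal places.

Total: 45 + 190 + 45 + 220 = 500.
P(L1) = 45/500 = 0.09. P(L2) = 190/500 = 0.38. P(L3) = 45/500 = 0.09. P(L4) = 220/500 = 0.44.
P(D) = P(D|L1)·P(L1) + P(D|L2)·P(L2) + P(D|L3)·P(L3) + P(D|L4)·P(L4)
      = 0.0618·0.09 + 0.2091·0.38 + 0.1438·0.09 + 0.0122·0.44
      = 0.005562 + 0.079458 + 0.012942 + 0.005368 = 0.10333

P(D) ≈ 0.1033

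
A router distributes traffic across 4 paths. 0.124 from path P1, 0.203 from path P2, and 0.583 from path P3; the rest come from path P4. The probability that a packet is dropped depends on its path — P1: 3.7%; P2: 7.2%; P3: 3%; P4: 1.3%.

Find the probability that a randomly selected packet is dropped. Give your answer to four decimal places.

P(P4) = 1 − (0.124 + 0.203 + 0.583) = 0.09.
P(L) = P(L|P1)·P(P1) + P(L|P2)·P(P2) + P(L|P3)·P(P3) + P(L|P4)·P(P4)
      = 0.037·0.124 + 0.072·0.203 + 0.03·0.583 + 0.013·0.09
      = 0.004588 + 0.014616 + 0.01749 + 0.00117 = 0.037864

P(L) ≈ 0.0379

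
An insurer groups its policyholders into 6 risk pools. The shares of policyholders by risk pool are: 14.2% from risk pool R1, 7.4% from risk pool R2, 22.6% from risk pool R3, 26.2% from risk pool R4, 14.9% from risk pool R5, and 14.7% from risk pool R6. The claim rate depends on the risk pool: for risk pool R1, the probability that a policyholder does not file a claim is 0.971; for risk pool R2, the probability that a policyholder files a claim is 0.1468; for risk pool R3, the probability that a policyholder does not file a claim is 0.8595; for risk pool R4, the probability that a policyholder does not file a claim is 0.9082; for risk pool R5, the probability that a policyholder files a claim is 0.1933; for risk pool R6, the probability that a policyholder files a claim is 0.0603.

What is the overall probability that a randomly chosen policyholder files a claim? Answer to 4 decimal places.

P(C|R1) = 1 − 0.971 = 0.029.
P(C|R3) = 1 − 0.8595 = 0.1405.
P(C|R4) = 1 − 0.9082 = 0.0918.
Using total probability over the partition,
P(C) = P(C|R1)·P(R1) + P(C|R2)·P(R2) + P(C|R3)·P(R3) + P(C|R4)·P(R4) + P(C|R5)·P(R5) + P(C|R6)·P(R6)
      = 0.029·0.142 + 0.1468·0.074 + 0.1405·0.226 + 0.0918·0.262 + 0.1933·0.149 + 0.0603·0.147
      = 0.004118 + 0.0108632 + 0.031753 + 0.0240516 + 0.0288017 + 0.0088641 = 0.1084516

0.1085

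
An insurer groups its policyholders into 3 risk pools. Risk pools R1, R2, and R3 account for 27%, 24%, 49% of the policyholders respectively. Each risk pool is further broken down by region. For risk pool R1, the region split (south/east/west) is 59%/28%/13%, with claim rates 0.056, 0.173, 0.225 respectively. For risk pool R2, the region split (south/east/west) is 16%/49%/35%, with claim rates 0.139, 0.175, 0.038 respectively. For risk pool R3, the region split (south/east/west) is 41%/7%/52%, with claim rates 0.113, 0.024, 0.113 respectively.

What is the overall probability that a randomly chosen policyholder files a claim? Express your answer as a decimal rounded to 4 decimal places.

P(C|R1) = 0.59·0.056 + 0.28·0.173 + 0.13·0.225 = 0.03304 + 0.04844 + 0.02925 = 0.11073
P(C|R2) = 0.16·0.139 + 0.49·0.175 + 0.35·0.038 = 0.02224 + 0.08575 + 0.0133 = 0.12129
P(C|R3) = 0.41·0.113 + 0.07·0.024 + 0.52·0.113 = 0.04633 + 0.00168 + 0.05876 = 0.10677
By total probability over the outer partition,
P(C) = 0.27·0.11073 + 0.24·0.12129 + 0.49·0.10677
      = 0.0298971 + 0.0291096 + 0.0523173 = 0.111324

P(C) ≈ 0.1113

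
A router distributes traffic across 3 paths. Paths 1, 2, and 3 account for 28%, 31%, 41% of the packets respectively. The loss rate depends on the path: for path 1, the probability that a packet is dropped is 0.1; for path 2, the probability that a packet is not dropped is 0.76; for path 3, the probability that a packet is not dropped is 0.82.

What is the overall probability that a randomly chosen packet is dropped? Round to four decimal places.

P(L|2) = 1 − 0.76 = 0.24.
P(L|3) = 1 − 0.82 = 0.18.
Summing over the partition,
P(L) = P(L|1)·P(1) + P(L|2)·P(2) + P(L|3)·P(3)
      = 0.1·0.28 + 0.24·0.31 + 0.18·0.41
      = 0.028 + 0.0744 + 0.0738 = 0.1762

P(L) ≈ 0.1762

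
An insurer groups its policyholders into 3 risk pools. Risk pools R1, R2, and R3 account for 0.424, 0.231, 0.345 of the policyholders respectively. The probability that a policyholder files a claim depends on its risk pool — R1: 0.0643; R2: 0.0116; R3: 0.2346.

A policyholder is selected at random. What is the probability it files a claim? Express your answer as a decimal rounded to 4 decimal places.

P(C) = P(C|R1)·P(R1) + P(C|R2)·P(R2) + P(C|R3)·P(R3)
      = 0.0643·0.424 + 0.0116·0.231 + 0.2346·0.345
      = 0.0272632 + 0.0026796 + 0.080937 = 0.1108798

0.1109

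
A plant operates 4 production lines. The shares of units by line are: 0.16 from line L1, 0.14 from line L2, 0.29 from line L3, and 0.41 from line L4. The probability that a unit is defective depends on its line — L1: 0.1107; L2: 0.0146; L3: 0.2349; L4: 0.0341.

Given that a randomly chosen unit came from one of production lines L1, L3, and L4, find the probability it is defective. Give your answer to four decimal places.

Let S = {L1, L3, L4}.
P(S) = 0.16 + 0.29 + 0.41 = 0.86.
P(D ∩ S) = 0.1107·0.16 + 0.2349·0.29 + 0.0341·0.41 = 0.017712 + 0.068121 + 0.013981 = 0.099814.
P(D | S) = 0.099814 / 0.86 = 0.116063…

0.1161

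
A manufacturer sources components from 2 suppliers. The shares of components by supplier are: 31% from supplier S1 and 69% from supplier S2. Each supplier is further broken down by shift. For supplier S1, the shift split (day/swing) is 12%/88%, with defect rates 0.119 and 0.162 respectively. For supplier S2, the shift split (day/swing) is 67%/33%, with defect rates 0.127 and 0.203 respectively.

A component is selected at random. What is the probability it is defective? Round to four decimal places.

P(D|S1) = 0.12·0.119 + 0.88·0.162 = 0.01428 + 0.14256 = 0.15684
P(D|S2) = 0.67·0.127 + 0.33·0.203 = 0.08509 + 0.06699 = 0.15208
By total probability over the outer partition,
P(D) = 0.31·0.15684 + 0.69·0.15208
      = 0.0486204 + 0.1049352 = 0.1535556

P(D) ≈ 0.1536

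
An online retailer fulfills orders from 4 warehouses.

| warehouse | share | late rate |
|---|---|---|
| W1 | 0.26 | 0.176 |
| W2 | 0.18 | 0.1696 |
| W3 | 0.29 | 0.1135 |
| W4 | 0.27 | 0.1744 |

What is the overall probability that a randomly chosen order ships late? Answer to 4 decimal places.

P(L) ≈ 0.1563

P(L) = P(L|W1)·P(W1) + P(L|W2)·P(W2) + P(L|W3)·P(W3) + P(L|W4)·P(W4)
      = 0.176·0.26 + 0.1696·0.18 + 0.1135·0.29 + 0.1744·0.27
      = 0.04576 + 0.030528 + 0.032915 + 0.047088 = 0.156291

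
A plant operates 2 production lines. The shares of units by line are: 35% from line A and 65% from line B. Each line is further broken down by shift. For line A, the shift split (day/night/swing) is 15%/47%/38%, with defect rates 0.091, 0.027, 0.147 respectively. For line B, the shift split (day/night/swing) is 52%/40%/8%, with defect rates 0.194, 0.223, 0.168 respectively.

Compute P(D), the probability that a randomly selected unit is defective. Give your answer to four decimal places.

P(D|A) = 0.15·0.091 + 0.47·0.027 + 0.38·0.147 = 0.01365 + 0.01269 + 0.05586 = 0.0822
P(D|B) = 0.52·0.194 + 0.4·0.223 + 0.08·0.168 = 0.10088 + 0.0892 + 0.01344 = 0.20352
By total probability over the outer partition,
P(D) = 0.35·0.0822 + 0.65·0.20352
      = 0.02877 + 0.132288 = 0.161058

0.1611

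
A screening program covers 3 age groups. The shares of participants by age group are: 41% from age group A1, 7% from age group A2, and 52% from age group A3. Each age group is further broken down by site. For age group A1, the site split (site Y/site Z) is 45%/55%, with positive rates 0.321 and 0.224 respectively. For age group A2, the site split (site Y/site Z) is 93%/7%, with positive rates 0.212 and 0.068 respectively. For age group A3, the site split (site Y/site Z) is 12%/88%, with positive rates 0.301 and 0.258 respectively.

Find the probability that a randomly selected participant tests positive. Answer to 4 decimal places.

P(T|A1) = 0.45·0.321 + 0.55·0.224 = 0.14445 + 0.1232 = 0.26765
P(T|A2) = 0.93·0.212 + 0.07·0.068 = 0.19716 + 0.00476 = 0.20192
P(T|A3) = 0.12·0.301 + 0.88·0.258 = 0.03612 + 0.22704 = 0.26316
By total probability over the outer partition,
P(T) = 0.41·0.26765 + 0.07·0.20192 + 0.52·0.26316
      = 0.1097365 + 0.0141344 + 0.1368432 = 0.2607141

0.2607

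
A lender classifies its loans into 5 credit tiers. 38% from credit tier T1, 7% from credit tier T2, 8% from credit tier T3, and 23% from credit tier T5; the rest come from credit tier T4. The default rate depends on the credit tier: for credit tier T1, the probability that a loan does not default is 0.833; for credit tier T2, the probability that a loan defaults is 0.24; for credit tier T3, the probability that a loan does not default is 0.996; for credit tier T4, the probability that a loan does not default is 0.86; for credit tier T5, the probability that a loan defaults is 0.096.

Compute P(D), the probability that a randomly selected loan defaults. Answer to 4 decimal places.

P(T4) = 1 − (0.38 + 0.07 + 0.08 + 0.23) = 0.24.
P(D|T1) = 1 − 0.833 = 0.167.
P(D|T3) = 1 − 0.996 = 0.004.
P(D|T4) = 1 − 0.86 = 0.14.
Using total probability over the partition,
P(D) = P(D|T1)·P(T1) + P(D|T2)·P(T2) + P(D|T3)·P(T3) + P(D|T4)·P(T4) + P(D|T5)·P(T5)
      = 0.167·0.38 + 0.24·0.07 + 0.004·0.08 + 0.14·0.24 + 0.096·0.23
      = 0.06346 + 0.0168 + 0.00032 + 0.0336 + 0.02208 = 0.13626

P(D) ≈ 0.1363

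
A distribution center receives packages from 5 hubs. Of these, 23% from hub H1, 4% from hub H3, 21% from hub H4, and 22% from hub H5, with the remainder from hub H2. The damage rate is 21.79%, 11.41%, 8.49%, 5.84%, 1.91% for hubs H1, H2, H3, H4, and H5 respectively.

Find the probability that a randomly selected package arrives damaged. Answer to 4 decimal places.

P(H2) = 1 − (0.23 + 0.04 + 0.21 + 0.22) = 0.3.
P(D) = P(D|H1)·P(H1) + P(D|H2)·P(H2) + P(D|H3)·P(H3) + P(D|H4)·P(H4) + P(D|H5)·P(H5)
      = 0.2179·0.23 + 0.1141·0.3 + 0.0849·0.04 + 0.0584·0.21 + 0.0191·0.22
      = 0.050117 + 0.03423 + 0.003396 + 0.012264 + 0.004202 = 0.104209

P(D) ≈ 0.1042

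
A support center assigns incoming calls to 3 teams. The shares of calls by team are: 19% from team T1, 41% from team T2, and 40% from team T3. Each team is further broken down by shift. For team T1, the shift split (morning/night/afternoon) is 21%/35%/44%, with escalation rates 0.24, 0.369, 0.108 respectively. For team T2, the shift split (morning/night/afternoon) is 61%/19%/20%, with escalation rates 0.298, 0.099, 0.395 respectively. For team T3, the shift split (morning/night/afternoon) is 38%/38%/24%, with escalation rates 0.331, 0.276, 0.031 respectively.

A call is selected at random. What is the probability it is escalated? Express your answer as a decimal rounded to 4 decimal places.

0.2530

P(E|T1) = 0.21·0.24 + 0.35·0.369 + 0.44·0.108 = 0.0504 + 0.12915 + 0.04752 = 0.22707
P(E|T2) = 0.61·0.298 + 0.19·0.099 + 0.2·0.395 = 0.18178 + 0.01881 + 0.079 = 0.27959
P(E|T3) = 0.38·0.331 + 0.38·0.276 + 0.24·0.031 = 0.12578 + 0.10488 + 0.00744 = 0.2381
Then overall,
P(E) = 0.19·0.22707 + 0.41·0.27959 + 0.4·0.2381
      = 0.0431433 + 0.1146319 + 0.09524 = 0.2530152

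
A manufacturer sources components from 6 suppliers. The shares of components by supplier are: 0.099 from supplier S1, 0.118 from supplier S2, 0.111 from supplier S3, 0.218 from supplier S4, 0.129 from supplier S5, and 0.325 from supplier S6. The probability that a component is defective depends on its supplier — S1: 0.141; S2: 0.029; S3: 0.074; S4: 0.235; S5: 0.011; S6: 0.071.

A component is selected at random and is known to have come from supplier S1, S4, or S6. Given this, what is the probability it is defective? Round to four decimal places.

Let S = {S1, S4, S6}.
P(S) = 0.099 + 0.218 + 0.325 = 0.642.
P(D ∩ S) = 0.141·0.099 + 0.235·0.218 + 0.071·0.325 = 0.013959 + 0.05123 + 0.023075 = 0.088264.
P(D | S) = 0.088264 / 0.642 = 0.137483…

0.1375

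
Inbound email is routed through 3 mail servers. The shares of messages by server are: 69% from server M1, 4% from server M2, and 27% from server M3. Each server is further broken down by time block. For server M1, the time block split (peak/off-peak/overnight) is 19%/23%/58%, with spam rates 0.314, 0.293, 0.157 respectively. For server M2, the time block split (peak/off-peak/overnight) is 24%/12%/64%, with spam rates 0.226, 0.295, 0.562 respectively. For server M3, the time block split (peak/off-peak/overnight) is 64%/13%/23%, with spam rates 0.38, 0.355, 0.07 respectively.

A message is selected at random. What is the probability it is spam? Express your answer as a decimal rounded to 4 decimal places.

0.2509

P(S|M1) = 0.19·0.314 + 0.23·0.293 + 0.58·0.157 = 0.05966 + 0.06739 + 0.09106 = 0.21811
P(S|M2) = 0.24·0.226 + 0.12·0.295 + 0.64·0.562 = 0.05424 + 0.0354 + 0.35968 = 0.44932
P(S|M3) = 0.64·0.38 + 0.13·0.355 + 0.23·0.07 = 0.2432 + 0.04615 + 0.0161 = 0.30545
By total probability over the outer partition,
P(S) = 0.69·0.21811 + 0.04·0.44932 + 0.27·0.30545
      = 0.1504959 + 0.0179728 + 0.0824715 = 0.2509402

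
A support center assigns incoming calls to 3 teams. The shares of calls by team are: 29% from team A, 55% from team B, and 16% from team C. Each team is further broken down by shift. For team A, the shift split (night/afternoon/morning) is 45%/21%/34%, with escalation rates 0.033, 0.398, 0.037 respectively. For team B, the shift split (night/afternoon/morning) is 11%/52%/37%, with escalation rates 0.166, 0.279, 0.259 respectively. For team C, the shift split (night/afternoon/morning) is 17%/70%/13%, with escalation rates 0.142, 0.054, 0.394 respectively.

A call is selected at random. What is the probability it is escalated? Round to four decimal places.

0.1928

P(E|A) = 0.45·0.033 + 0.21·0.398 + 0.34·0.037 = 0.01485 + 0.08358 + 0.01258 = 0.11101
P(E|B) = 0.11·0.166 + 0.52·0.279 + 0.37·0.259 = 0.01826 + 0.14508 + 0.09583 = 0.25917
P(E|C) = 0.17·0.142 + 0.7·0.054 + 0.13·0.394 = 0.02414 + 0.0378 + 0.05122 = 0.11316
By total probability over the outer partition,
P(E) = 0.29·0.11101 + 0.55·0.25917 + 0.16·0.11316
      = 0.0321929 + 0.1425435 + 0.0181056 = 0.192842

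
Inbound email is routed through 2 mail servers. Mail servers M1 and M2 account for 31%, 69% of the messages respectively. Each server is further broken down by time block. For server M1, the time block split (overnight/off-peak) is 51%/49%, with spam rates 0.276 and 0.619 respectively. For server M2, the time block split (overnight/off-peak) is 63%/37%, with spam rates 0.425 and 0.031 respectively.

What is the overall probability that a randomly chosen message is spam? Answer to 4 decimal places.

P(S|M1) = 0.51·0.276 + 0.49·0.619 = 0.14076 + 0.30331 = 0.44407
P(S|M2) = 0.63·0.425 + 0.37·0.031 = 0.26775 + 0.01147 = 0.27922
By total probability over the outer partition,
P(S) = 0.31·0.44407 + 0.69·0.27922
      = 0.1376617 + 0.1926618 = 0.3303235

P(S) ≈ 0.3303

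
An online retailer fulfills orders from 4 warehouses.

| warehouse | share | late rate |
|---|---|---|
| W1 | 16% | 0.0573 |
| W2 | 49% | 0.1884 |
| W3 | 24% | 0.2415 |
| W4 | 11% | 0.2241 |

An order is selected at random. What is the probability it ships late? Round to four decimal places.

0.1841

By the law of total probability,
P(L) = P(L|W1)·P(W1) + P(L|W2)·P(W2) + P(L|W3)·P(W3) + P(L|W4)·P(W4)
      = 0.0573·0.16 + 0.1884·0.49 + 0.2415·0.24 + 0.2241·0.11
      = 0.009168 + 0.092316 + 0.05796 + 0.024651 = 0.184095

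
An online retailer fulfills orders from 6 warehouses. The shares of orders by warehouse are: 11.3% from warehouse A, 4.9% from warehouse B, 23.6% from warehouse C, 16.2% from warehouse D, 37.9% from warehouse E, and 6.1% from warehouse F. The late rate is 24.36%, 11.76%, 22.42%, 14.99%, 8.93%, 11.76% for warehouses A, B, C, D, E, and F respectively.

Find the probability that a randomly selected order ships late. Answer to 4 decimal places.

P(L) ≈ 0.1515

P(L) = P(L|A)·P(A) + P(L|B)·P(B) + P(L|C)·P(C) + P(L|D)·P(D) + P(L|E)·P(E) + P(L|F)·P(F)
      = 0.2436·0.113 + 0.1176·0.049 + 0.2242·0.236 + 0.1499·0.162 + 0.0893·0.379 + 0.1176·0.061
      = 0.0275268 + 0.0057624 + 0.0529112 + 0.0242838 + 0.0338447 + 0.0071736 = 0.1515025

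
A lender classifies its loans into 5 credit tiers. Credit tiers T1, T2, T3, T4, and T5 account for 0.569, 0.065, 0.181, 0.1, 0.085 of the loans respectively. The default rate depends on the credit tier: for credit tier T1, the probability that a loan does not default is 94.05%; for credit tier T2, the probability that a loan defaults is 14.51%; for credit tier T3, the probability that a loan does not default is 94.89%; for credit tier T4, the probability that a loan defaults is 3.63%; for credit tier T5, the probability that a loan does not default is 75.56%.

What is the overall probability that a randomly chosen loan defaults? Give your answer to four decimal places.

P(D|T1) = 1 − 0.9405 = 0.0595.
P(D|T3) = 1 − 0.9489 = 0.0511.
P(D|T5) = 1 − 0.7556 = 0.2444.
P(D) = P(D|T1)·P(T1) + P(D|T2)·P(T2) + P(D|T3)·P(T3) + P(D|T4)·P(T4) + P(D|T5)·P(T5)
      = 0.0595·0.569 + 0.1451·0.065 + 0.0511·0.181 + 0.0363·0.1 + 0.2444·0.085
      = 0.0338555 + 0.0094315 + 0.0092491 + 0.00363 + 0.020774 = 0.0769401

P(D) ≈ 0.0769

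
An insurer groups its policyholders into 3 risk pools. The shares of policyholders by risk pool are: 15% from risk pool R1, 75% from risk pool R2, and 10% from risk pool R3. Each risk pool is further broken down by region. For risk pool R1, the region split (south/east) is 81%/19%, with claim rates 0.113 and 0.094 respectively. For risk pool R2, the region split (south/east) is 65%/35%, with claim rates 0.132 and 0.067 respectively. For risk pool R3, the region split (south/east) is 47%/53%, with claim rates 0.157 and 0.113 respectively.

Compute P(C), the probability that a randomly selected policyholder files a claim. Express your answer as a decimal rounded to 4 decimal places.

0.1117

P(C|R1) = 0.81·0.113 + 0.19·0.094 = 0.09153 + 0.01786 = 0.10939
P(C|R2) = 0.65·0.132 + 0.35·0.067 = 0.0858 + 0.02345 = 0.10925
P(C|R3) = 0.47·0.157 + 0.53·0.113 = 0.07379 + 0.05989 = 0.13368
Then overall,
P(C) = 0.15·0.10939 + 0.75·0.10925 + 0.1·0.13368
      = 0.0164085 + 0.0819375 + 0.013368 = 0.111714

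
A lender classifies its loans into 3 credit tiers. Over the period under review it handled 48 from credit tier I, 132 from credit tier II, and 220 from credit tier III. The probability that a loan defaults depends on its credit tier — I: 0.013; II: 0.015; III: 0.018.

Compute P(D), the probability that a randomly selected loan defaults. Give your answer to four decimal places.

0.0164

Total: 48 + 132 + 220 = 400.
P(I) = 48/400 = 0.12. P(II) = 132/400 = 0.33. P(III) = 220/400 = 0.55.
P(D) = P(D|I)·P(I) + P(D|II)·P(II) + P(D|III)·P(III)
      = 0.013·0.12 + 0.015·0.33 + 0.018·0.55
      = 0.00156 + 0.00495 + 0.0099 = 0.01641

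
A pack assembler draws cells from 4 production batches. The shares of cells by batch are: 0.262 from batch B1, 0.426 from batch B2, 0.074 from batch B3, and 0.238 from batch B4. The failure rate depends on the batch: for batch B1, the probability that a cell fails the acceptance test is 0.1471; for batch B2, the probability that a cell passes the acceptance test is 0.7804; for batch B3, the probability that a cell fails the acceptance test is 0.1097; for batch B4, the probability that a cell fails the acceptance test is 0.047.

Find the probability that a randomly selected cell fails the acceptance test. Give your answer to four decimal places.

P(F|B2) = 1 − 0.7804 = 0.2196.
P(F) = P(F|B1)·P(B1) + P(F|B2)·P(B2) + P(F|B3)·P(B3) + P(F|B4)·P(B4)
      = 0.1471·0.262 + 0.2196·0.426 + 0.1097·0.074 + 0.047·0.238
      = 0.0385402 + 0.0935496 + 0.0081178 + 0.011186 = 0.1513936

0.1514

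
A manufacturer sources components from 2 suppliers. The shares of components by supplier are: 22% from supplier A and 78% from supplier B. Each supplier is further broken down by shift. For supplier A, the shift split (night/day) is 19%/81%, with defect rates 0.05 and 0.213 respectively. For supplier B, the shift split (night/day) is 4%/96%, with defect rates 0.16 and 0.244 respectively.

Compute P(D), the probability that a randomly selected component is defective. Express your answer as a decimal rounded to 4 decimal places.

P(D|A) = 0.19·0.05 + 0.81·0.213 = 0.0095 + 0.17253 = 0.18203
P(D|B) = 0.04·0.16 + 0.96·0.244 = 0.0064 + 0.23424 = 0.24064
By total probability over the outer partition,
P(D) = 0.22·0.18203 + 0.78·0.24064
      = 0.0400466 + 0.1876992 = 0.2277458

P(D) ≈ 0.2277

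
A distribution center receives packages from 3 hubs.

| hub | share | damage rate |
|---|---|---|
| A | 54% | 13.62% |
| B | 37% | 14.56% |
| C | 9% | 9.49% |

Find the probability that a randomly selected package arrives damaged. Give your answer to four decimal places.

P(D) = P(D|A)·P(A) + P(D|B)·P(B) + P(D|C)·P(C)
      = 0.1362·0.54 + 0.1456·0.37 + 0.0949·0.09
      = 0.073548 + 0.053872 + 0.008541 = 0.135961

P(D) ≈ 0.1360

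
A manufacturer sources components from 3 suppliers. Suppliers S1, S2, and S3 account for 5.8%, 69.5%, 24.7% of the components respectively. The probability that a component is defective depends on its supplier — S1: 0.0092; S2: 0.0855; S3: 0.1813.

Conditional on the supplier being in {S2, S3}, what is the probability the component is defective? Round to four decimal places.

P(D|S) ≈ 0.1106

Let S = {S2, S3}.
P(S) = 0.695 + 0.247 = 0.942.
P(D ∩ S) = 0.0855·0.695 + 0.1813·0.247 = 0.0594225 + 0.0447811 = 0.1042036.
P(D | S) = 0.1042036 / 0.942 = 0.110620…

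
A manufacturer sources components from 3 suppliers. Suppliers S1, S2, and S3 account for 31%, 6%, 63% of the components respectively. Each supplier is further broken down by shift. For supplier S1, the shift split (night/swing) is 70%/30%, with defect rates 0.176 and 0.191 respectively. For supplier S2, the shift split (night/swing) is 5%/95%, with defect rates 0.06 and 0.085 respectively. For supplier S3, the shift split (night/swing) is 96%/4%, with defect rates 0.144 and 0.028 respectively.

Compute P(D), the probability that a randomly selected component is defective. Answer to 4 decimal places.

P(D|S1) = 0.7·0.176 + 0.3·0.191 = 0.1232 + 0.0573 = 0.1805
P(D|S2) = 0.05·0.06 + 0.95·0.085 = 0.003 + 0.08075 = 0.08375
P(D|S3) = 0.96·0.144 + 0.04·0.028 = 0.13824 + 0.00112 = 0.13936
Then overall,
P(D) = 0.31·0.1805 + 0.06·0.08375 + 0.63·0.13936
      = 0.055955 + 0.005025 + 0.0877968 = 0.1487768

0.1488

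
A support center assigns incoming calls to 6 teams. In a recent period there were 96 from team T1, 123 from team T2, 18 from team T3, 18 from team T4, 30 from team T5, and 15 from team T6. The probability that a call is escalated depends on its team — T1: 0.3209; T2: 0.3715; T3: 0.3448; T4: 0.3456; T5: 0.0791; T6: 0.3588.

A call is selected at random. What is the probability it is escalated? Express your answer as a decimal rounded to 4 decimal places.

Total: 96 + 123 + 18 + 18 + 30 + 15 = 300.
P(T1) = 96/300 = 0.32. P(T2) = 123/300 = 0.41. P(T3) = 18/300 = 0.06. P(T4) = 18/300 = 0.06. P(T5) = 30/300 = 0.1. P(T6) = 15/300 = 0.05.
P(E) = P(E|T1)·P(T1) + P(E|T2)·P(T2) + P(E|T3)·P(T3) + P(E|T4)·P(T4) + P(E|T5)·P(T5) + P(E|T6)·P(T6)
      = 0.3209·0.32 + 0.3715·0.41 + 0.3448·0.06 + 0.3456·0.06 + 0.0791·0.1 + 0.3588·0.05
      = 0.102688 + 0.152315 + 0.020688 + 0.020736 + 0.00791 + 0.01794 = 0.322277

P(E) ≈ 0.3223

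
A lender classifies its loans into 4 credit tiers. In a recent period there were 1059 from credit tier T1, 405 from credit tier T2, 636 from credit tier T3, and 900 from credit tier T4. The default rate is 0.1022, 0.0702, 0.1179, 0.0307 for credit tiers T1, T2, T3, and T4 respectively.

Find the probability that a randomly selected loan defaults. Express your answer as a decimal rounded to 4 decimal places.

P(D) ≈ 0.0798

Total: 1059 + 405 + 636 + 900 = 3000.
P(T1) = 1059/3000 = 0.353. P(T2) = 405/3000 = 0.135. P(T3) = 636/3000 = 0.212. P(T4) = 900/3000 = 0.3.
P(D) = P(D|T1)·P(T1) + P(D|T2)·P(T2) + P(D|T3)·P(T3) + P(D|T4)·P(T4)
      = 0.1022·0.353 + 0.0702·0.135 + 0.1179·0.212 + 0.0307·0.3
      = 0.0360766 + 0.009477 + 0.0249948 + 0.00921 = 0.0797584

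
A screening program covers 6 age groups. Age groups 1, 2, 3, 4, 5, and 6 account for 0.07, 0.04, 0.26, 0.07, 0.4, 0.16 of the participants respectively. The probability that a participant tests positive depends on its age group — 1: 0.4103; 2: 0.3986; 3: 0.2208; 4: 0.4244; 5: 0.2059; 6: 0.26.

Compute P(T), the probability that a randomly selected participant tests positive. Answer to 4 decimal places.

P(T) = P(T|1)·P(1) + P(T|2)·P(2) + P(T|3)·P(3) + P(T|4)·P(4) + P(T|5)·P(5) + P(T|6)·P(6)
      = 0.4103·0.07 + 0.3986·0.04 + 0.2208·0.26 + 0.4244·0.07 + 0.2059·0.4 + 0.26·0.16
      = 0.028721 + 0.015944 + 0.057408 + 0.029708 + 0.08236 + 0.0416 = 0.255741

P(T) ≈ 0.2557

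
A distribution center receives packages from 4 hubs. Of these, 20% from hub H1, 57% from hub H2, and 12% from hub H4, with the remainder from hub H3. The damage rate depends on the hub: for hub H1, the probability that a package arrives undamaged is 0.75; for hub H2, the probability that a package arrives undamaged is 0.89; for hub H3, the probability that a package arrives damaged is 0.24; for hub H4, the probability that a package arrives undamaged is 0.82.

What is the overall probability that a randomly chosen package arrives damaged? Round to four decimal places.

P(H3) = 1 − (0.2 + 0.57 + 0.12) = 0.11.
P(D|H1) = 1 − 0.75 = 0.25.
P(D|H2) = 1 − 0.89 = 0.11.
P(D|H4) = 1 − 0.82 = 0.18.
P(D) = P(D|H1)·P(H1) + P(D|H2)·P(H2) + P(D|H3)·P(H3) + P(D|H4)·P(H4)
      = 0.25·0.2 + 0.11·0.57 + 0.24·0.11 + 0.18·0.12
      = 0.05 + 0.0627 + 0.0264 + 0.0216 = 0.1607

0.1607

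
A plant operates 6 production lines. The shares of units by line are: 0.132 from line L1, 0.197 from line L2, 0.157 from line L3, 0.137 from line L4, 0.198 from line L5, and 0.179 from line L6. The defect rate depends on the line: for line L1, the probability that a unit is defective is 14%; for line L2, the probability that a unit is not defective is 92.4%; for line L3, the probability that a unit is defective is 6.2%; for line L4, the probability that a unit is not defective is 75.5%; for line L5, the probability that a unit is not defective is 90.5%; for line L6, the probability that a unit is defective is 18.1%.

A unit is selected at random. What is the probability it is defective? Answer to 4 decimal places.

P(D|L2) = 1 − 0.924 = 0.076.
P(D|L4) = 1 − 0.755 = 0.245.
P(D|L5) = 1 − 0.905 = 0.095.
P(D) = P(D|L1)·P(L1) + P(D|L2)·P(L2) + P(D|L3)·P(L3) + P(D|L4)·P(L4) + P(D|L5)·P(L5) + P(D|L6)·P(L6)
      = 0.14·0.132 + 0.076·0.197 + 0.062·0.157 + 0.245·0.137 + 0.095·0.198 + 0.181·0.179
      = 0.01848 + 0.014972 + 0.009734 + 0.033565 + 0.01881 + 0.032399 = 0.12796

P(D) ≈ 0.1280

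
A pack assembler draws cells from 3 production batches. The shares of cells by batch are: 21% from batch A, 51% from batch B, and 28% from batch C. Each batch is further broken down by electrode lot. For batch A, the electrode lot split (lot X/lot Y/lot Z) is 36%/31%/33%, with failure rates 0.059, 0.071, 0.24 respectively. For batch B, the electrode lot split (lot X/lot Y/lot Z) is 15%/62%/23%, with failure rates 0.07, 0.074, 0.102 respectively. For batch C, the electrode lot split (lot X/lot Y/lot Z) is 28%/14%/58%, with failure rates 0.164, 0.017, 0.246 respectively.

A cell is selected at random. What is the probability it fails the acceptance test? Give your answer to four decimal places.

P(F|A) = 0.36·0.059 + 0.31·0.071 + 0.33·0.24 = 0.02124 + 0.02201 + 0.0792 = 0.12245
P(F|B) = 0.15·0.07 + 0.62·0.074 + 0.23·0.102 = 0.0105 + 0.04588 + 0.02346 = 0.07984
P(F|C) = 0.28·0.164 + 0.14·0.017 + 0.58·0.246 = 0.04592 + 0.00238 + 0.14268 = 0.19098
Then overall,
P(F) = 0.21·0.12245 + 0.51·0.07984 + 0.28·0.19098
      = 0.0257145 + 0.0407184 + 0.0534744 = 0.1199073

0.1199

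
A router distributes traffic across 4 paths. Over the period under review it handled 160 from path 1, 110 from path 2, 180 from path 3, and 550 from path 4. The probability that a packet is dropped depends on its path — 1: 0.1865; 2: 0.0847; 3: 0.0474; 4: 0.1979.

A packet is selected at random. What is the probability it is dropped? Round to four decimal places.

Total: 160 + 110 + 180 + 550 = 1000.
P(1) = 160/1000 = 0.16. P(2) = 110/1000 = 0.11. P(3) = 180/1000 = 0.18. P(4) = 550/1000 = 0.55.
Summing over the partition,
P(L) = P(L|1)·P(1) + P(L|2)·P(2) + P(L|3)·P(3) + P(L|4)·P(4)
      = 0.1865·0.16 + 0.0847·0.11 + 0.0474·0.18 + 0.1979·0.55
      = 0.02984 + 0.009317 + 0.008532 + 0.108845 = 0.156534

0.1565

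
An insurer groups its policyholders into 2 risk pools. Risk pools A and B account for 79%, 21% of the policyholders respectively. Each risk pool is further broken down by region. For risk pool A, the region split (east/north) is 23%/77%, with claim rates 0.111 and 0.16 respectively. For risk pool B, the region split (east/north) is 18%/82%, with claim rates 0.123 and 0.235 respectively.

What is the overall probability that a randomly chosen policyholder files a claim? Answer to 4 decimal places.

P(C) ≈ 0.1626

P(C|A) = 0.23·0.111 + 0.77·0.16 = 0.02553 + 0.1232 = 0.14873
P(C|B) = 0.18·0.123 + 0.82·0.235 = 0.02214 + 0.1927 = 0.21484
By total probability over the outer partition,
P(C) = 0.79·0.14873 + 0.21·0.21484
      = 0.1174967 + 0.0451164 = 0.1626131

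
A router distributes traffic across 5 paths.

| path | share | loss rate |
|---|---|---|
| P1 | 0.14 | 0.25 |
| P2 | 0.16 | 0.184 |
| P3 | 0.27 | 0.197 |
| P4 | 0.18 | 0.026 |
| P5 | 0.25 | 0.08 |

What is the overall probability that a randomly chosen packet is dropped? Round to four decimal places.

By the law of total probability,
P(L) = P(L|P1)·P(P1) + P(L|P2)·P(P2) + P(L|P3)·P(P3) + P(L|P4)·P(P4) + P(L|P5)·P(P5)
      = 0.25·0.14 + 0.184·0.16 + 0.197·0.27 + 0.026·0.18 + 0.08·0.25
      = 0.035 + 0.02944 + 0.05319 + 0.00468 + 0.02 = 0.14231

0.1423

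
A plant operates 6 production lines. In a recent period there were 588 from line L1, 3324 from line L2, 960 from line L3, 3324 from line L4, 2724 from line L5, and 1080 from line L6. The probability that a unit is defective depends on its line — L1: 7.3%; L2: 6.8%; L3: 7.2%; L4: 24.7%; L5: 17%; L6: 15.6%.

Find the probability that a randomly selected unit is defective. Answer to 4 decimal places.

P(D) ≈ 0.1492

Total: 588 + 3324 + 960 + 3324 + 2724 + 1080 = 12000.
P(L1) = 588/12000 = 0.049. P(L2) = 3324/12000 = 0.277. P(L3) = 960/12000 = 0.08. P(L4) = 3324/12000 = 0.277. P(L5) = 2724/12000 = 0.227. P(L6) = 1080/12000 = 0.09.
P(D) = P(D|L1)·P(L1) + P(D|L2)·P(L2) + P(D|L3)·P(L3) + P(D|L4)·P(L4) + P(D|L5)·P(L5) + P(D|L6)·P(L6)
      = 0.073·0.049 + 0.068·0.277 + 0.072·0.08 + 0.247·0.277 + 0.17·0.227 + 0.156·0.09
      = 0.003577 + 0.018836 + 0.00576 + 0.068419 + 0.03859 + 0.01404 = 0.149222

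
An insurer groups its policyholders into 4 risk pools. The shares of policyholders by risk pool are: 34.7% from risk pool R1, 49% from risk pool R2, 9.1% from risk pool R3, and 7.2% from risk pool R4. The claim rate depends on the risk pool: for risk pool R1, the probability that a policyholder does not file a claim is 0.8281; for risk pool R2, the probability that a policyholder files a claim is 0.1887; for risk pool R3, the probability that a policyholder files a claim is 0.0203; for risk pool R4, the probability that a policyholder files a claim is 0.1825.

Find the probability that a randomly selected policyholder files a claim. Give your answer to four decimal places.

P(C) ≈ 0.1671

P(C|R1) = 1 − 0.8281 = 0.1719.
By the law of total probability,
P(C) = P(C|R1)·P(R1) + P(C|R2)·P(R2) + P(C|R3)·P(R3) + P(C|R4)·P(R4)
      = 0.1719·0.347 + 0.1887·0.49 + 0.0203·0.091 + 0.1825·0.072
      = 0.0596493 + 0.092463 + 0.0018473 + 0.01314 = 0.1670996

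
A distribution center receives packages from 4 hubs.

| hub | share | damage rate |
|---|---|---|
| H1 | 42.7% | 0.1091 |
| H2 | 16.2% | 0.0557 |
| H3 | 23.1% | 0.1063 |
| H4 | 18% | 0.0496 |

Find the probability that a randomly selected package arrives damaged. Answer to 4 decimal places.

Using total probability over the partition,
P(D) = P(D|H1)·P(H1) + P(D|H2)·P(H2) + P(D|H3)·P(H3) + P(D|H4)·P(H4)
      = 0.1091·0.427 + 0.0557·0.162 + 0.1063·0.231 + 0.0496·0.18
      = 0.0465857 + 0.0090234 + 0.0245553 + 0.008928 = 0.0890924

0.0891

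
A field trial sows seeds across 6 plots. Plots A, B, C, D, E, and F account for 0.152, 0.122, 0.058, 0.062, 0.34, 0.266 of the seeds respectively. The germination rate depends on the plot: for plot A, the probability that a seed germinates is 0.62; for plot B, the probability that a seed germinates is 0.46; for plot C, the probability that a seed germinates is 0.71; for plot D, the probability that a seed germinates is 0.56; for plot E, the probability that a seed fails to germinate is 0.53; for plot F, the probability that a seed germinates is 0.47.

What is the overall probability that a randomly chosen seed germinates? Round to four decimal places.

P(G) ≈ 0.5111

P(G|E) = 1 − 0.53 = 0.47.
Summing over the partition,
P(G) = P(G|A)·P(A) + P(G|B)·P(B) + P(G|C)·P(C) + P(G|D)·P(D) + P(G|E)·P(E) + P(G|F)·P(F)
      = 0.62·0.152 + 0.46·0.122 + 0.71·0.058 + 0.56·0.062 + 0.47·0.34 + 0.47·0.266
      = 0.09424 + 0.05612 + 0.04118 + 0.03472 + 0.1598 + 0.12502 = 0.51108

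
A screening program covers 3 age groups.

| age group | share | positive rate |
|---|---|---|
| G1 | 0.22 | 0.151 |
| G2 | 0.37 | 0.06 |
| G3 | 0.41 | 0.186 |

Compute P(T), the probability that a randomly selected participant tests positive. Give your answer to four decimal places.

Summing over the partition,
P(T) = P(T|G1)·P(G1) + P(T|G2)·P(G2) + P(T|G3)·P(G3)
      = 0.151·0.22 + 0.06·0.37 + 0.186·0.41
      = 0.03322 + 0.0222 + 0.07626 = 0.13168

P(T) ≈ 0.1317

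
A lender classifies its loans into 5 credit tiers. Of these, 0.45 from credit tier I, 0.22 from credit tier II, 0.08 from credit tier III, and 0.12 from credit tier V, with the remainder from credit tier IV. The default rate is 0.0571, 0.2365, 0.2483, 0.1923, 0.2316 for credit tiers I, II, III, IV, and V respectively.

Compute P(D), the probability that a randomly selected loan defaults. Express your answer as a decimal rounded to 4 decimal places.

0.1504

P(IV) = 1 − (0.45 + 0.22 + 0.08 + 0.12) = 0.13.
P(D) = P(D|I)·P(I) + P(D|II)·P(II) + P(D|III)·P(III) + P(D|IV)·P(IV) + P(D|V)·P(V)
      = 0.0571·0.45 + 0.2365·0.22 + 0.2483·0.08 + 0.1923·0.13 + 0.2316·0.12
      = 0.025695 + 0.05203 + 0.019864 + 0.024999 + 0.027792 = 0.15038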